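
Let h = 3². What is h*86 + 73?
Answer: 847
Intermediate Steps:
h = 9
h*86 + 73 = 9*86 + 73 = 774 + 73 = 847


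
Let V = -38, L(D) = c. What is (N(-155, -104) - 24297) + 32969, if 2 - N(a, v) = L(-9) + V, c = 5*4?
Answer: 8692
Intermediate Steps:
c = 20
L(D) = 20
N(a, v) = 20 (N(a, v) = 2 - (20 - 38) = 2 - 1*(-18) = 2 + 18 = 20)
(N(-155, -104) - 24297) + 32969 = (20 - 24297) + 32969 = -24277 + 32969 = 8692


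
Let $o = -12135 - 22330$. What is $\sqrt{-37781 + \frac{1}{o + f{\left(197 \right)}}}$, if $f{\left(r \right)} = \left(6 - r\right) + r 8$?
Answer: $\frac{i \sqrt{10335808627870}}{16540} \approx 194.37 i$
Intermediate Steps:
$f{\left(r \right)} = 6 + 7 r$ ($f{\left(r \right)} = \left(6 - r\right) + 8 r = 6 + 7 r$)
$o = -34465$ ($o = -12135 - 22330 = -34465$)
$\sqrt{-37781 + \frac{1}{o + f{\left(197 \right)}}} = \sqrt{-37781 + \frac{1}{-34465 + \left(6 + 7 \cdot 197\right)}} = \sqrt{-37781 + \frac{1}{-34465 + \left(6 + 1379\right)}} = \sqrt{-37781 + \frac{1}{-34465 + 1385}} = \sqrt{-37781 + \frac{1}{-33080}} = \sqrt{-37781 - \frac{1}{33080}} = \sqrt{- \frac{1249795481}{33080}} = \frac{i \sqrt{10335808627870}}{16540}$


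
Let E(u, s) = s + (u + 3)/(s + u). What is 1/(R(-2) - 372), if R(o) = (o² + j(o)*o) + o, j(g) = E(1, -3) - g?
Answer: -1/364 ≈ -0.0027473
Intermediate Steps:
E(u, s) = s + (3 + u)/(s + u)
j(g) = -5 - g (j(g) = (3 + 1 + (-3)² - 3*1)/(-3 + 1) - g = (3 + 1 + 9 - 3)/(-2) - g = -½*10 - g = -5 - g)
R(o) = o + o² + o*(-5 - o) (R(o) = (o² + (-5 - o)*o) + o = (o² + o*(-5 - o)) + o = o + o² + o*(-5 - o))
1/(R(-2) - 372) = 1/(-4*(-2) - 372) = 1/(8 - 372) = 1/(-364) = -1/364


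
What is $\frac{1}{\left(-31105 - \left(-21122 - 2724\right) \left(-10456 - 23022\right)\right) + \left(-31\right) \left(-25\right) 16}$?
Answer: $- \frac{1}{798335093} \approx -1.2526 \cdot 10^{-9}$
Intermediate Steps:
$\frac{1}{\left(-31105 - \left(-21122 - 2724\right) \left(-10456 - 23022\right)\right) + \left(-31\right) \left(-25\right) 16} = \frac{1}{\left(-31105 - \left(-23846\right) \left(-33478\right)\right) + 775 \cdot 16} = \frac{1}{\left(-31105 - 798316388\right) + 12400} = \frac{1}{-798347493 + 12400} = \frac{1}{-798335093} = - \frac{1}{798335093}$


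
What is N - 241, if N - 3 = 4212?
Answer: 3974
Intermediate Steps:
N = 4215 (N = 3 + 4212 = 4215)
N - 241 = 4215 - 241 = 3974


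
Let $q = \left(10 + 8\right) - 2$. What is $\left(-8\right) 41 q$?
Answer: $-5248$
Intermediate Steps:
$q = 16$ ($q = 18 - 2 = 16$)
$\left(-8\right) 41 q = \left(-8\right) 41 \cdot 16 = \left(-328\right) 16 = -5248$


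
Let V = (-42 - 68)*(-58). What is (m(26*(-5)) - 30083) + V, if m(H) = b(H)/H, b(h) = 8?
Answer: -1540699/65 ≈ -23703.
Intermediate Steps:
V = 6380 (V = -110*(-58) = 6380)
m(H) = 8/H
(m(26*(-5)) - 30083) + V = (8/((26*(-5))) - 30083) + 6380 = (8/(-130) - 30083) + 6380 = (8*(-1/130) - 30083) + 6380 = (-4/65 - 30083) + 6380 = -1955399/65 + 6380 = -1540699/65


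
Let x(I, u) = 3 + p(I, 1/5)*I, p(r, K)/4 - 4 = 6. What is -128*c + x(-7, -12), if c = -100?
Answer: 12523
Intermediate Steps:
p(r, K) = 40 (p(r, K) = 16 + 4*6 = 16 + 24 = 40)
x(I, u) = 3 + 40*I
-128*c + x(-7, -12) = -128*(-100) + (3 + 40*(-7)) = 12800 + (3 - 280) = 12800 - 277 = 12523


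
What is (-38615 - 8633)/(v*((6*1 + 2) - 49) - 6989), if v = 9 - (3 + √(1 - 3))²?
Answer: 111363536/16706691 + 3874336*I*√2/16706691 ≈ 6.6658 + 0.32796*I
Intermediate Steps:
v = 9 - (3 + I*√2)² (v = 9 - (3 + √(-2))² = 9 - (3 + I*√2)² ≈ 2.0 - 8.4853*I)
(-38615 - 8633)/(v*((6*1 + 2) - 49) - 6989) = (-38615 - 8633)/((2 - 6*I*√2)*((6*1 + 2) - 49) - 6989) = -47248/((2 - 6*I*√2)*((6 + 2) - 49) - 6989) = -47248/((2 - 6*I*√2)*(8 - 49) - 6989) = -47248/((2 - 6*I*√2)*(-41) - 6989) = -47248/((-82 + 246*I*√2) - 6989) = -47248/(-7071 + 246*I*√2)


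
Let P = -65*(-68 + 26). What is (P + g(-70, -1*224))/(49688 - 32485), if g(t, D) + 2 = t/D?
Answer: 43653/275248 ≈ 0.15860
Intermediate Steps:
g(t, D) = -2 + t/D
P = 2730 (P = -65*(-42) = 2730)
(P + g(-70, -1*224))/(49688 - 32485) = (2730 + (-2 - 70/((-1*224))))/(49688 - 32485) = (2730 + (-2 - 70/(-224)))/17203 = (2730 + (-2 - 70*(-1/224)))*(1/17203) = (2730 + (-2 + 5/16))*(1/17203) = (2730 - 27/16)*(1/17203) = (43653/16)*(1/17203) = 43653/275248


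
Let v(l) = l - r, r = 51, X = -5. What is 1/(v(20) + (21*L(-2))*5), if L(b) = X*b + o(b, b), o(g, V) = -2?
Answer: 1/809 ≈ 0.0012361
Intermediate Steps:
v(l) = -51 + l (v(l) = l - 1*51 = l - 51 = -51 + l)
L(b) = -2 - 5*b (L(b) = -5*b - 2 = -2 - 5*b)
1/(v(20) + (21*L(-2))*5) = 1/((-51 + 20) + (21*(-2 - 5*(-2)))*5) = 1/(-31 + (21*(-2 + 10))*5) = 1/(-31 + (21*8)*5) = 1/(-31 + 168*5) = 1/(-31 + 840) = 1/809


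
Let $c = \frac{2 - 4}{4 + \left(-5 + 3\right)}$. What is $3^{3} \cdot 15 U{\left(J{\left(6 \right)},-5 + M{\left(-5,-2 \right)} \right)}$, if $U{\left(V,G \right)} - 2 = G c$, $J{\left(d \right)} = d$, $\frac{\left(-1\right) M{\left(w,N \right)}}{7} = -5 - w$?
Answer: $2835$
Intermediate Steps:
$M{\left(w,N \right)} = 35 + 7 w$ ($M{\left(w,N \right)} = - 7 \left(-5 - w\right) = 35 + 7 w$)
$c = -1$ ($c = - \frac{2}{4 - 2} = - \frac{2}{2} = \left(-2\right) \frac{1}{2} = -1$)
$U{\left(V,G \right)} = 2 - G$ ($U{\left(V,G \right)} = 2 + G \left(-1\right) = 2 - G$)
$3^{3} \cdot 15 U{\left(J{\left(6 \right)},-5 + M{\left(-5,-2 \right)} \right)} = 3^{3} \cdot 15 \left(2 - \left(-5 + \left(35 + 7 \left(-5\right)\right)\right)\right) = 27 \cdot 15 \left(2 - \left(-5 + \left(35 - 35\right)\right)\right) = 405 \left(2 - \left(-5 + 0\right)\right) = 405 \left(2 - -5\right) = 405 \left(2 + 5\right) = 405 \cdot 7 = 2835$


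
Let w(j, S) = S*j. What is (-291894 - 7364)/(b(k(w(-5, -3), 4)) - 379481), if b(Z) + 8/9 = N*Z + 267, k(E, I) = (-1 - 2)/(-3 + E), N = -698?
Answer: 5386644/6822727 ≈ 0.78951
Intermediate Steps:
k(E, I) = -3/(-3 + E)
b(Z) = 2395/9 - 698*Z (b(Z) = -8/9 + (-698*Z + 267) = -8/9 + (267 - 698*Z) = 2395/9 - 698*Z)
(-291894 - 7364)/(b(k(w(-5, -3), 4)) - 379481) = (-291894 - 7364)/((2395/9 - (-2094)/(-3 - 3*(-5))) - 379481) = -299258/((2395/9 - (-2094)/(-3 + 15)) - 379481) = -299258/((2395/9 - (-2094)/12) - 379481) = -299258/((2395/9 - 698*(-¼)) - 379481) = -299258/((2395/9 + 349/2) - 379481) = -299258/(7931/18 - 379481) = -299258/(-6822727/18) = -299258*(-18/6822727) = 5386644/6822727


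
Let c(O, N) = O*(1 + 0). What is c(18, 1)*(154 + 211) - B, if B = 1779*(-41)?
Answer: 79509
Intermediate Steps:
c(O, N) = O (c(O, N) = O*1 = O)
B = -72939
c(18, 1)*(154 + 211) - B = 18*(154 + 211) - 1*(-72939) = 18*365 + 72939 = 6570 + 72939 = 79509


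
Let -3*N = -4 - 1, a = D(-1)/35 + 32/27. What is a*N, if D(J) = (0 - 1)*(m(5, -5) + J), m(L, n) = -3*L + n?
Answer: 241/81 ≈ 2.9753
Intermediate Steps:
m(L, n) = n - 3*L
D(J) = 20 - J (D(J) = (0 - 1)*((-5 - 3*5) + J) = -((-5 - 15) + J) = -(-20 + J) = 20 - J)
a = 241/135 (a = (20 - 1*(-1))/35 + 32/27 = (20 + 1)*(1/35) + 32*(1/27) = 21*(1/35) + 32/27 = ⅗ + 32/27 = 241/135 ≈ 1.7852)
N = 5/3 (N = -(-4 - 1)/3 = -⅓*(-5) = 5/3 ≈ 1.6667)
a*N = (241/135)*(5/3) = 241/81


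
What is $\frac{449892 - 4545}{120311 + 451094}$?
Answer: $\frac{445347}{571405} \approx 0.77939$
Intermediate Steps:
$\frac{449892 - 4545}{120311 + 451094} = \frac{449892 - 4545}{571405} = 445347 \cdot \frac{1}{571405} = \frac{445347}{571405}$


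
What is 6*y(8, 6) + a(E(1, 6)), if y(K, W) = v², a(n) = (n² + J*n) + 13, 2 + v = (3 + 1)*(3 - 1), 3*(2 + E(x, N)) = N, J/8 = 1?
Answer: 229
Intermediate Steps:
J = 8 (J = 8*1 = 8)
E(x, N) = -2 + N/3
v = 6 (v = -2 + (3 + 1)*(3 - 1) = -2 + 4*2 = -2 + 8 = 6)
a(n) = 13 + n² + 8*n (a(n) = (n² + 8*n) + 13 = 13 + n² + 8*n)
y(K, W) = 36 (y(K, W) = 6² = 36)
6*y(8, 6) + a(E(1, 6)) = 6*36 + (13 + (-2 + (⅓)*6)² + 8*(-2 + (⅓)*6)) = 216 + (13 + (-2 + 2)² + 8*(-2 + 2)) = 216 + (13 + 0² + 8*0) = 216 + (13 + 0 + 0) = 216 + 13 = 229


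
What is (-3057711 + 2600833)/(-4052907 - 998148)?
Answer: 456878/5051055 ≈ 0.090452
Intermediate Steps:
(-3057711 + 2600833)/(-4052907 - 998148) = -456878/(-5051055) = -456878*(-1/5051055) = 456878/5051055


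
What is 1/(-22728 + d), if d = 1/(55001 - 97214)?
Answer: -42213/959417065 ≈ -4.3999e-5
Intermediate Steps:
d = -1/42213 (d = 1/(-42213) = -1/42213 ≈ -2.3689e-5)
1/(-22728 + d) = 1/(-22728 - 1/42213) = 1/(-959417065/42213) = -42213/959417065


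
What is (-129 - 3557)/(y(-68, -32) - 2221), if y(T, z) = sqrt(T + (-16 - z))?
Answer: 8186606/4932893 + 7372*I*sqrt(13)/4932893 ≈ 1.6596 + 0.0053883*I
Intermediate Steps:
y(T, z) = sqrt(-16 + T - z)
(-129 - 3557)/(y(-68, -32) - 2221) = (-129 - 3557)/(sqrt(-16 - 68 - 1*(-32)) - 2221) = -3686/(sqrt(-16 - 68 + 32) - 2221) = -3686/(sqrt(-52) - 2221) = -3686/(2*I*sqrt(13) - 2221) = -3686/(-2221 + 2*I*sqrt(13))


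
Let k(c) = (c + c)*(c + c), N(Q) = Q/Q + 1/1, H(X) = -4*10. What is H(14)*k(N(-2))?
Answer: -640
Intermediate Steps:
H(X) = -40
N(Q) = 2 (N(Q) = 1 + 1*1 = 1 + 1 = 2)
k(c) = 4*c**2 (k(c) = (2*c)*(2*c) = 4*c**2)
H(14)*k(N(-2)) = -160*2**2 = -160*4 = -40*16 = -640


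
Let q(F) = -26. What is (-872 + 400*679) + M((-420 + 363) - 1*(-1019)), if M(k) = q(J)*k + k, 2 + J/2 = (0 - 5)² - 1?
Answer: 246678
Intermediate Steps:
J = 44 (J = -4 + 2*((0 - 5)² - 1) = -4 + 2*((-5)² - 1) = -4 + 2*(25 - 1) = -4 + 2*24 = -4 + 48 = 44)
M(k) = -25*k (M(k) = -26*k + k = -25*k)
(-872 + 400*679) + M((-420 + 363) - 1*(-1019)) = (-872 + 400*679) - 25*((-420 + 363) - 1*(-1019)) = (-872 + 271600) - 25*(-57 + 1019) = 270728 - 25*962 = 270728 - 24050 = 246678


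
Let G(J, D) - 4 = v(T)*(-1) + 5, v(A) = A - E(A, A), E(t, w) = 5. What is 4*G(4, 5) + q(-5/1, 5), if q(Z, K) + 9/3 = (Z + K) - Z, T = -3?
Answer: 70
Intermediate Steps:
v(A) = -5 + A (v(A) = A - 1*5 = A - 5 = -5 + A)
q(Z, K) = -3 + K (q(Z, K) = -3 + ((Z + K) - Z) = -3 + ((K + Z) - Z) = -3 + K)
G(J, D) = 17 (G(J, D) = 4 + ((-5 - 3)*(-1) + 5) = 4 + (-8*(-1) + 5) = 4 + (8 + 5) = 4 + 13 = 17)
4*G(4, 5) + q(-5/1, 5) = 4*17 + (-3 + 5) = 68 + 2 = 70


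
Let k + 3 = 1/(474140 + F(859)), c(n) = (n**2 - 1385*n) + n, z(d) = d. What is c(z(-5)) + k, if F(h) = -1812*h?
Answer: 7513798655/1082368 ≈ 6942.0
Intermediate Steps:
c(n) = n**2 - 1384*n
k = -3247105/1082368 (k = -3 + 1/(474140 - 1812*859) = -3 + 1/(474140 - 1556508) = -3 + 1/(-1082368) = -3 - 1/1082368 = -3247105/1082368 ≈ -3.0000)
c(z(-5)) + k = -5*(-1384 - 5) - 3247105/1082368 = -5*(-1389) - 3247105/1082368 = 6945 - 3247105/1082368 = 7513798655/1082368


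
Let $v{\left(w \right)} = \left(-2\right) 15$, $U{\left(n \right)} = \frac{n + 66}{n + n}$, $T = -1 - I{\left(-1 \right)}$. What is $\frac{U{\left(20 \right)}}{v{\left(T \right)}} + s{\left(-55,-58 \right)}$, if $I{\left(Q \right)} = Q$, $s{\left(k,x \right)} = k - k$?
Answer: $- \frac{43}{600} \approx -0.071667$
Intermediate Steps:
$s{\left(k,x \right)} = 0$
$T = 0$ ($T = -1 - -1 = -1 + 1 = 0$)
$U{\left(n \right)} = \frac{66 + n}{2 n}$
$v{\left(w \right)} = -30$
$\frac{U{\left(20 \right)}}{v{\left(T \right)}} + s{\left(-55,-58 \right)} = \frac{\frac{1}{2} \cdot \frac{1}{20} \left(66 + 20\right)}{-30} + 0 = \frac{1}{2} \cdot \frac{1}{20} \cdot 86 \left(- \frac{1}{30}\right) + 0 = \frac{43}{20} \left(- \frac{1}{30}\right) + 0 = - \frac{43}{600} + 0 = - \frac{43}{600}$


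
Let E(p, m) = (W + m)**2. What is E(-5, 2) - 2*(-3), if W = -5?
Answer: 15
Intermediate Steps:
E(p, m) = (-5 + m)**2
E(-5, 2) - 2*(-3) = (-5 + 2)**2 - 2*(-3) = (-3)**2 + 6 = 9 + 6 = 15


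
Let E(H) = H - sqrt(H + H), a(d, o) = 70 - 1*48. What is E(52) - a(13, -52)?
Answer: 30 - 2*sqrt(26) ≈ 19.802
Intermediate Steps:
a(d, o) = 22 (a(d, o) = 70 - 48 = 22)
E(H) = H - sqrt(2)*sqrt(H) (E(H) = H - sqrt(2*H) = H - sqrt(2)*sqrt(H))
E(52) - a(13, -52) = (52 - sqrt(2)*sqrt(52)) - 1*22 = (52 - sqrt(2)*2*sqrt(13)) - 22 = (52 - 2*sqrt(26)) - 22 = 30 - 2*sqrt(26)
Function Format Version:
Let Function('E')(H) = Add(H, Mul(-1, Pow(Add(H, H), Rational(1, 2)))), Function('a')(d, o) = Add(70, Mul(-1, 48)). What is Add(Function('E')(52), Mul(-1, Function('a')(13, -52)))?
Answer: Add(30, Mul(-2, Pow(26, Rational(1, 2)))) ≈ 19.802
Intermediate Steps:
Function('a')(d, o) = 22 (Function('a')(d, o) = Add(70, -48) = 22)
Function('E')(H) = Add(H, Mul(-1, Pow(2, Rational(1, 2)), Pow(H, Rational(1, 2)))) (Function('E')(H) = Add(H, Mul(-1, Pow(Mul(2, H), Rational(1, 2)))) = Add(H, Mul(-1, Mul(Pow(2, Rational(1, 2)), Pow(H, Rational(1, 2))))) = Add(H, Mul(-1, Pow(2, Rational(1, 2)), Pow(H, Rational(1, 2)))))
Add(Function('E')(52), Mul(-1, Function('a')(13, -52))) = Add(Add(52, Mul(-1, Pow(2, Rational(1, 2)), Pow(52, Rational(1, 2)))), Mul(-1, 22)) = Add(Add(52, Mul(-1, Pow(2, Rational(1, 2)), Mul(2, Pow(13, Rational(1, 2))))), -22) = Add(Add(52, Mul(-2, Pow(26, Rational(1, 2)))), -22) = Add(30, Mul(-2, Pow(26, Rational(1, 2))))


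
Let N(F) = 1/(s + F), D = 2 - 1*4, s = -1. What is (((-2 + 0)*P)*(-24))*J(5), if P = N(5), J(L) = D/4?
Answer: -6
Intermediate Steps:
D = -2 (D = 2 - 4 = -2)
N(F) = 1/(-1 + F)
J(L) = -½ (J(L) = -2/4 = -2*¼ = -½)
P = ¼ (P = 1/(-1 + 5) = 1/4 = ¼ ≈ 0.25000)
(((-2 + 0)*P)*(-24))*J(5) = (((-2 + 0)*(¼))*(-24))*(-½) = (-2*¼*(-24))*(-½) = -½*(-24)*(-½) = 12*(-½) = -6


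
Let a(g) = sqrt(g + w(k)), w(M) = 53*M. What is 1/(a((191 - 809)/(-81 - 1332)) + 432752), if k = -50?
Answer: 25478274/11025774186041 - I*sqrt(146945406)/44103096744164 ≈ 2.3108e-6 - 2.7486e-10*I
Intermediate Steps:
a(g) = sqrt(-2650 + g) (a(g) = sqrt(g + 53*(-50)) = sqrt(g - 2650) = sqrt(-2650 + g))
1/(a((191 - 809)/(-81 - 1332)) + 432752) = 1/(sqrt(-2650 + (191 - 809)/(-81 - 1332)) + 432752) = 1/(sqrt(-2650 - 618/(-1413)) + 432752) = 1/(sqrt(-2650 - 618*(-1/1413)) + 432752) = 1/(sqrt(-2650 + 206/471) + 432752) = 1/(sqrt(-1247944/471) + 432752) = 1/(2*I*sqrt(146945406)/471 + 432752) = 1/(432752 + 2*I*sqrt(146945406)/471)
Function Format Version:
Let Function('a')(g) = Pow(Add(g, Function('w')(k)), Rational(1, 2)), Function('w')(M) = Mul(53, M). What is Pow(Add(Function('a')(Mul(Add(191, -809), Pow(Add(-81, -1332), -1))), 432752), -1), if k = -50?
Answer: Add(Rational(25478274, 11025774186041), Mul(Rational(-1, 44103096744164), I, Pow(146945406, Rational(1, 2)))) ≈ Add(2.3108e-6, Mul(-2.7486e-10, I))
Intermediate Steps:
Function('a')(g) = Pow(Add(-2650, g), Rational(1, 2)) (Function('a')(g) = Pow(Add(g, Mul(53, -50)), Rational(1, 2)) = Pow(Add(g, -2650), Rational(1, 2)) = Pow(Add(-2650, g), Rational(1, 2)))
Pow(Add(Function('a')(Mul(Add(191, -809), Pow(Add(-81, -1332), -1))), 432752), -1) = Pow(Add(Pow(Add(-2650, Mul(Add(191, -809), Pow(Add(-81, -1332), -1))), Rational(1, 2)), 432752), -1) = Pow(Add(Pow(Add(-2650, Mul(-618, Pow(-1413, -1))), Rational(1, 2)), 432752), -1) = Pow(Add(Pow(Add(-2650, Mul(-618, Rational(-1, 1413))), Rational(1, 2)), 432752), -1) = Pow(Add(Pow(Add(-2650, Rational(206, 471)), Rational(1, 2)), 432752), -1) = Pow(Add(Pow(Rational(-1247944, 471), Rational(1, 2)), 432752), -1) = Pow(Add(Mul(Rational(2, 471), I, Pow(146945406, Rational(1, 2))), 432752), -1) = Pow(Add(432752, Mul(Rational(2, 471), I, Pow(146945406, Rational(1, 2)))), -1)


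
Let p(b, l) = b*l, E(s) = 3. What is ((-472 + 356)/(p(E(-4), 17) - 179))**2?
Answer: 841/1024 ≈ 0.82129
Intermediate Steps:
((-472 + 356)/(p(E(-4), 17) - 179))**2 = ((-472 + 356)/(3*17 - 179))**2 = (-116/(51 - 179))**2 = (-116/(-128))**2 = (-116*(-1/128))**2 = (29/32)**2 = 841/1024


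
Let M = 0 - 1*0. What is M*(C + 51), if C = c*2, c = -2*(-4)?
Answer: 0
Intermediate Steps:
M = 0 (M = 0 + 0 = 0)
c = 8
C = 16 (C = 8*2 = 16)
M*(C + 51) = 0*(16 + 51) = 0*67 = 0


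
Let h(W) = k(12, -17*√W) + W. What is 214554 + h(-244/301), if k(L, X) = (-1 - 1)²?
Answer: 64581714/301 ≈ 2.1456e+5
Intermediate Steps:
k(L, X) = 4 (k(L, X) = (-2)² = 4)
h(W) = 4 + W
214554 + h(-244/301) = 214554 + (4 - 244/301) = 214554 + 960/301 = 64581714/301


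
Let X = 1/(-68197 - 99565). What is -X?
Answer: 1/167762 ≈ 5.9608e-6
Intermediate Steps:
X = -1/167762 (X = 1/(-167762) = -1/167762 ≈ -5.9608e-6)
-X = -1*(-1/167762) = 1/167762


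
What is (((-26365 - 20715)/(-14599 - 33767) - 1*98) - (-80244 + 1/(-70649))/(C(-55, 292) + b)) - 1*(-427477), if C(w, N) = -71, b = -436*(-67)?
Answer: 21278333513944918904/49787537415147 ≈ 4.2738e+5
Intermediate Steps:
b = 29212
(((-26365 - 20715)/(-14599 - 33767) - 1*98) - (-80244 + 1/(-70649))/(C(-55, 292) + b)) - 1*(-427477) = (((-26365 - 20715)/(-14599 - 33767) - 1*98) - (-80244 + 1/(-70649))/(-71 + 29212)) - 1*(-427477) = ((-47080/(-48366) - 98) - (-80244 - 1/70649)/29141) + 427477 = ((-47080*(-1/48366) - 98) - (-5669158357)/(70649*29141)) + 427477 = ((23540/24183 - 98) - 1*(-5669158357/2058782509)) + 427477 = (-2346394/24183 + 5669158357/2058782509) + 427477 = -4693617669875215/49787537415147 + 427477 = 21278333513944918904/49787537415147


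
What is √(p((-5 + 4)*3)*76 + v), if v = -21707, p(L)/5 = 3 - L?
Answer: I*√19427 ≈ 139.38*I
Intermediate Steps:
p(L) = 15 - 5*L (p(L) = 5*(3 - L) = 15 - 5*L)
√(p((-5 + 4)*3)*76 + v) = √((15 - 5*(-5 + 4)*3)*76 - 21707) = √((15 - (-5)*3)*76 - 21707) = √((15 - 5*(-3))*76 - 21707) = √((15 + 15)*76 - 21707) = √(30*76 - 21707) = √(2280 - 21707) = √(-19427) = I*√19427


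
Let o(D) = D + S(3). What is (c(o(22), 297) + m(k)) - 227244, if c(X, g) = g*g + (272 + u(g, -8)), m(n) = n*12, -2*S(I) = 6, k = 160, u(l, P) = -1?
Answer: -136844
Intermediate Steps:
S(I) = -3 (S(I) = -½*6 = -3)
o(D) = -3 + D (o(D) = D - 3 = -3 + D)
m(n) = 12*n
c(X, g) = 271 + g² (c(X, g) = g*g + (272 - 1) = g² + 271 = 271 + g²)
(c(o(22), 297) + m(k)) - 227244 = ((271 + 297²) + 12*160) - 227244 = ((271 + 88209) + 1920) - 227244 = (88480 + 1920) - 227244 = 90400 - 227244 = -136844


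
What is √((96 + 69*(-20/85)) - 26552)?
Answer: 2*I*√1912619/17 ≈ 162.7*I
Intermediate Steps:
√((96 + 69*(-20/85)) - 26552) = √((96 + 69*(-20*1/85)) - 26552) = √((96 + 69*(-4/17)) - 26552) = √((96 - 276/17) - 26552) = √(1356/17 - 26552) = √(-450028/17) = 2*I*√1912619/17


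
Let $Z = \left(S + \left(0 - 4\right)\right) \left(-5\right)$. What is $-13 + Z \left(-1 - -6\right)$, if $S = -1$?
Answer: $112$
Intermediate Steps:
$Z = 25$ ($Z = \left(-1 + \left(0 - 4\right)\right) \left(-5\right) = \left(-1 - 4\right) \left(-5\right) = \left(-5\right) \left(-5\right) = 25$)
$-13 + Z \left(-1 - -6\right) = -13 + 25 \left(-1 - -6\right) = -13 + 25 \left(-1 + 6\right) = -13 + 25 \cdot 5 = -13 + 125 = 112$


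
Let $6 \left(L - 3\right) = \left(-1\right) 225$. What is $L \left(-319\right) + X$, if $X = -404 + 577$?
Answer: $\frac{22357}{2} \approx 11179.0$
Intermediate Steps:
$L = - \frac{69}{2}$ ($L = 3 + \frac{\left(-1\right) 225}{6} = 3 + \frac{1}{6} \left(-225\right) = 3 - \frac{75}{2} = - \frac{69}{2} \approx -34.5$)
$X = 173$
$L \left(-319\right) + X = \left(- \frac{69}{2}\right) \left(-319\right) + 173 = \frac{22011}{2} + 173 = \frac{22357}{2}$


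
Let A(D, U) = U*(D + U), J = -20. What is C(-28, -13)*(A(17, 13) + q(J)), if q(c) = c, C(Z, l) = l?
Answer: -4810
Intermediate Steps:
C(-28, -13)*(A(17, 13) + q(J)) = -13*(13*(17 + 13) - 20) = -13*(13*30 - 20) = -13*(390 - 20) = -13*370 = -4810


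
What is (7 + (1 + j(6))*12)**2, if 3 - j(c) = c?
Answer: 289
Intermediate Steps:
j(c) = 3 - c
(7 + (1 + j(6))*12)**2 = (7 + (1 + (3 - 1*6))*12)**2 = (7 + (1 + (3 - 6))*12)**2 = (7 + (1 - 3)*12)**2 = (7 - 2*12)**2 = (7 - 24)**2 = (-17)**2 = 289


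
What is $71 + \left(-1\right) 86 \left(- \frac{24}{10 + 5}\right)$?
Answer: $\frac{1043}{5} \approx 208.6$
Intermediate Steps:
$71 + \left(-1\right) 86 \left(- \frac{24}{10 + 5}\right) = 71 - 86 \left(- \frac{24}{15}\right) = 71 - 86 \left(\left(-24\right) \frac{1}{15}\right) = 71 - - \frac{688}{5} = 71 + \frac{688}{5} = \frac{1043}{5}$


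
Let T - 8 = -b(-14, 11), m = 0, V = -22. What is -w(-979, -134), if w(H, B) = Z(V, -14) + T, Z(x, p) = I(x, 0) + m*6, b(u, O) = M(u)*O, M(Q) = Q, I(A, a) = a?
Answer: -162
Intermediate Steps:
b(u, O) = O*u (b(u, O) = u*O = O*u)
Z(x, p) = 0 (Z(x, p) = 0 + 0*6 = 0 + 0 = 0)
T = 162 (T = 8 - 11*(-14) = 8 - 1*(-154) = 8 + 154 = 162)
w(H, B) = 162 (w(H, B) = 0 + 162 = 162)
-w(-979, -134) = -1*162 = -162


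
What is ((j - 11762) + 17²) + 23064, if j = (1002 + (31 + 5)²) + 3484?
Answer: 17373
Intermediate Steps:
j = 5782 (j = (1002 + 36²) + 3484 = (1002 + 1296) + 3484 = 2298 + 3484 = 5782)
((j - 11762) + 17²) + 23064 = ((5782 - 11762) + 17²) + 23064 = (-5980 + 289) + 23064 = -5691 + 23064 = 17373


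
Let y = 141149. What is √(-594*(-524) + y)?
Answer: √452405 ≈ 672.61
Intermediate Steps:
√(-594*(-524) + y) = √(-594*(-524) + 141149) = √(311256 + 141149) = √452405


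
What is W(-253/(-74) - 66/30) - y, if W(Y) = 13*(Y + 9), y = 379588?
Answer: -140398407/370 ≈ -3.7946e+5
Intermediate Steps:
W(Y) = 117 + 13*Y (W(Y) = 13*(9 + Y) = 117 + 13*Y)
W(-253/(-74) - 66/30) - y = (117 + 13*(-253/(-74) - 66/30)) - 1*379588 = (117 + 13*(-253*(-1/74) - 66*1/30)) - 379588 = (117 + 13*(253/74 - 11/5)) - 379588 = (117 + 13*(451/370)) - 379588 = (117 + 5863/370) - 379588 = 49153/370 - 379588 = -140398407/370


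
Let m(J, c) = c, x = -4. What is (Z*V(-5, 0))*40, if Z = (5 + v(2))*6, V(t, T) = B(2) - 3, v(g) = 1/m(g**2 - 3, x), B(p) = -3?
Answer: -6840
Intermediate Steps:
v(g) = -1/4 (v(g) = 1/(-4) = -1/4)
V(t, T) = -6 (V(t, T) = -3 - 3 = -6)
Z = 57/2 (Z = (5 - 1/4)*6 = (19/4)*6 = 57/2 ≈ 28.500)
(Z*V(-5, 0))*40 = ((57/2)*(-6))*40 = -171*40 = -6840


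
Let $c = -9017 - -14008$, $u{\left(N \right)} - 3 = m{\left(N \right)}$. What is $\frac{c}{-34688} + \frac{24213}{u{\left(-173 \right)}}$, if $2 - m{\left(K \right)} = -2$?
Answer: $\frac{119980801}{34688} \approx 3458.9$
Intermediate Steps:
$m{\left(K \right)} = 4$ ($m{\left(K \right)} = 2 - -2 = 2 + 2 = 4$)
$u{\left(N \right)} = 7$ ($u{\left(N \right)} = 3 + 4 = 7$)
$c = 4991$ ($c = -9017 + 14008 = 4991$)
$\frac{c}{-34688} + \frac{24213}{u{\left(-173 \right)}} = \frac{4991}{-34688} + \frac{24213}{7} = 4991 \left(- \frac{1}{34688}\right) + 24213 \cdot \frac{1}{7} = - \frac{4991}{34688} + 3459 = \frac{119980801}{34688}$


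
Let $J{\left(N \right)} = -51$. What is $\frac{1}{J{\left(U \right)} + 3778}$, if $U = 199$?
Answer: $\frac{1}{3727} \approx 0.00026831$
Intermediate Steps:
$\frac{1}{J{\left(U \right)} + 3778} = \frac{1}{-51 + 3778} = \frac{1}{3727}$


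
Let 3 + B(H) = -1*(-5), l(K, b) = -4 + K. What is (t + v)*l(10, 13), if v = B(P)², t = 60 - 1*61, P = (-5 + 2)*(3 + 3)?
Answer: 18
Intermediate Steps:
P = -18 (P = -3*6 = -18)
t = -1 (t = 60 - 61 = -1)
B(H) = 2 (B(H) = -3 - 1*(-5) = -3 + 5 = 2)
v = 4 (v = 2² = 4)
(t + v)*l(10, 13) = (-1 + 4)*(-4 + 10) = 3*6 = 18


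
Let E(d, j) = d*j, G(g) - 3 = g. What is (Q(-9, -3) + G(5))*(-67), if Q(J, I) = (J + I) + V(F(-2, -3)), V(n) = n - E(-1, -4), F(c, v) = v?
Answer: 737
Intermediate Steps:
G(g) = 3 + g
V(n) = -4 + n (V(n) = n - (-1)*(-4) = n - 1*4 = n - 4 = -4 + n)
Q(J, I) = -7 + I + J (Q(J, I) = (J + I) + (-4 - 3) = (I + J) - 7 = -7 + I + J)
(Q(-9, -3) + G(5))*(-67) = ((-7 - 3 - 9) + (3 + 5))*(-67) = (-19 + 8)*(-67) = -11*(-67) = 737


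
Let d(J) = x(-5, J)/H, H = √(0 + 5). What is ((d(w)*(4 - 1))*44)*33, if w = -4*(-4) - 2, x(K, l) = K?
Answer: -4356*√5 ≈ -9740.3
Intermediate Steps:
H = √5 ≈ 2.2361
w = 14 (w = 16 - 2 = 14)
d(J) = -√5 (d(J) = -5*√5/5 = -√5)
((d(w)*(4 - 1))*44)*33 = (((-√5)*(4 - 1))*44)*33 = ((-√5*3)*44)*33 = (-3*√5*44)*33 = -132*√5*33 = -4356*√5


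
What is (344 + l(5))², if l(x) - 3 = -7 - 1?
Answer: 114921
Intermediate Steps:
l(x) = -5 (l(x) = 3 + (-7 - 1) = 3 - 8 = -5)
(344 + l(5))² = (344 - 5)² = 339² = 114921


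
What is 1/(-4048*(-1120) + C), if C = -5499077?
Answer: -1/965317 ≈ -1.0359e-6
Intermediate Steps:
1/(-4048*(-1120) + C) = 1/(-4048*(-1120) - 5499077) = 1/(4533760 - 5499077) = 1/(-965317) = -1/965317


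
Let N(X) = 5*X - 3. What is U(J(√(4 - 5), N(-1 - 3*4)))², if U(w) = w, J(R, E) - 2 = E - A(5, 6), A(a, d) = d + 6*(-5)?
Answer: 1764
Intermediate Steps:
A(a, d) = -30 + d (A(a, d) = d - 30 = -30 + d)
N(X) = -3 + 5*X
J(R, E) = 26 + E (J(R, E) = 2 + (E - (-30 + 6)) = 2 + (E - 1*(-24)) = 2 + (E + 24) = 2 + (24 + E) = 26 + E)
U(J(√(4 - 5), N(-1 - 3*4)))² = (26 + (-3 + 5*(-1 - 3*4)))² = (26 + (-3 + 5*(-1 - 12)))² = (26 + (-3 + 5*(-13)))² = (26 + (-3 - 65))² = (26 - 68)² = (-42)² = 1764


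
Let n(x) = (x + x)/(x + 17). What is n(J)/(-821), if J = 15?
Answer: -15/13136 ≈ -0.0011419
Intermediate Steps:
n(x) = 2*x/(17 + x) (n(x) = (2*x)/(17 + x) = 2*x/(17 + x))
n(J)/(-821) = (2*15/(17 + 15))/(-821) = (2*15/32)*(-1/821) = (2*15*(1/32))*(-1/821) = (15/16)*(-1/821) = -15/13136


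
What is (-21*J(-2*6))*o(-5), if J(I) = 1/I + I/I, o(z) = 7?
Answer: -539/4 ≈ -134.75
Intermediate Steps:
J(I) = 1 + 1/I (J(I) = 1/I + 1 = 1 + 1/I)
(-21*J(-2*6))*o(-5) = -21*(1 - 2*6)/((-2*6))*7 = -21*(1 - 12)/(-12)*7 = -(-7)*(-11)/4*7 = -21*11/12*7 = -77/4*7 = -539/4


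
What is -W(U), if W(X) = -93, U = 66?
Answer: 93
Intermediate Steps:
-W(U) = -1*(-93) = 93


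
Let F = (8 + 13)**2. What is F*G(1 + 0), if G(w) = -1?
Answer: -441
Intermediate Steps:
F = 441 (F = 21**2 = 441)
F*G(1 + 0) = 441*(-1) = -441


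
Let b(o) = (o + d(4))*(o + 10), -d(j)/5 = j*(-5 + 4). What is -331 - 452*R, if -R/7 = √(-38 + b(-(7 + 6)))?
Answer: -331 + 3164*I*√59 ≈ -331.0 + 24303.0*I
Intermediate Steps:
d(j) = 5*j (d(j) = -5*j*(-5 + 4) = -5*j*(-1) = -(-5)*j = 5*j)
b(o) = (10 + o)*(20 + o) (b(o) = (o + 5*4)*(o + 10) = (o + 20)*(10 + o) = (20 + o)*(10 + o) = (10 + o)*(20 + o))
R = -7*I*√59 (R = -7*√(-38 + (200 + (-(7 + 6))² + 30*(-(7 + 6)))) = -7*√(-38 + (200 + (-1*13)² + 30*(-1*13))) = -7*√(-38 + (200 + (-13)² + 30*(-13))) = -7*√(-38 + (200 + 169 - 390)) = -7*√(-38 - 21) = -7*I*√59 ≈ -53.768*I)
-331 - 452*R = -331 - (-3164)*I*√59 = -331 + 3164*I*√59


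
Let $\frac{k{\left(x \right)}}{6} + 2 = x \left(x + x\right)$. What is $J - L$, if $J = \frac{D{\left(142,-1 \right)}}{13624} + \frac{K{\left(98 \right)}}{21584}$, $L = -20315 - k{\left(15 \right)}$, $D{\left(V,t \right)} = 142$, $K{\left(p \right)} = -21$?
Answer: $\frac{845534316009}{36757552} \approx 23003.0$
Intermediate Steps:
$k{\left(x \right)} = -12 + 12 x^{2}$ ($k{\left(x \right)} = -12 + 6 x \left(x + x\right) = -12 + 6 x 2 x = -12 + 6 \cdot 2 x^{2} = -12 + 12 x^{2}$)
$L = -23003$ ($L = -20315 - \left(-12 + 12 \cdot 15^{2}\right) = -20315 - \left(-12 + 12 \cdot 225\right) = -20315 - \left(-12 + 2700\right) = -20315 - 2688 = -23003$)
$J = \frac{347353}{36757552}$ ($J = \frac{142}{13624} - \frac{21}{21584} = 142 \cdot \frac{1}{13624} - \frac{21}{21584} = \frac{71}{6812} - \frac{21}{21584} = \frac{347353}{36757552} \approx 0.0094498$)
$J - L = \frac{347353}{36757552} - -23003 = \frac{347353}{36757552} + 23003 = \frac{845534316009}{36757552}$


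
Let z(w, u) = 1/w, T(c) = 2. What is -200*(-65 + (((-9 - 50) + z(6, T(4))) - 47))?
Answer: 102500/3 ≈ 34167.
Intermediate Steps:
-200*(-65 + (((-9 - 50) + z(6, T(4))) - 47)) = -200*(-65 + (((-9 - 50) + 1/6) - 47)) = -200*(-65 + ((-59 + 1/6) - 47)) = -200*(-65 + (-353/6 - 47)) = -200*(-65 - 635/6) = -200*(-1025/6) = 102500/3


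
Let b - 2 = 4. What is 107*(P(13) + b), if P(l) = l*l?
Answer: 18725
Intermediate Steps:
b = 6 (b = 2 + 4 = 6)
P(l) = l²
107*(P(13) + b) = 107*(13² + 6) = 107*(169 + 6) = 107*175 = 18725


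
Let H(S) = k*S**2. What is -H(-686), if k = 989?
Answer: -465419444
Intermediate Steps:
H(S) = 989*S**2
-H(-686) = -989*(-686)**2 = -989*470596 = -1*465419444 = -465419444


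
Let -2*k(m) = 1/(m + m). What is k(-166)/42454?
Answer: 1/28189456 ≈ 3.5474e-8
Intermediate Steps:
k(m) = -1/(4*m) (k(m) = -1/(2*(m + m)) = -1/(2*m)/2 = -1/(4*m))
k(-166)/42454 = -1/4/(-166)/42454 = -1/4*(-1/166)*(1/42454) = (1/664)*(1/42454) = 1/28189456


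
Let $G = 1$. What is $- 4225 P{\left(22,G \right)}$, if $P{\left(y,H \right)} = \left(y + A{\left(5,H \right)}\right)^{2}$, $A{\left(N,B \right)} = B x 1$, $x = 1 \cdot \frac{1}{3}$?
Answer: $- \frac{18966025}{9} \approx -2.1073 \cdot 10^{6}$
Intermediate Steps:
$x = \frac{1}{3}$ ($x = 1 \cdot \frac{1}{3} = \frac{1}{3} \approx 0.33333$)
$A{\left(N,B \right)} = \frac{B}{3}$ ($A{\left(N,B \right)} = B \frac{1}{3} \cdot 1 = \frac{B}{3} \cdot 1 = \frac{B}{3}$)
$P{\left(y,H \right)} = \left(y + \frac{H}{3}\right)^{2}$
$- 4225 P{\left(22,G \right)} = - 4225 \frac{\left(1 + 3 \cdot 22\right)^{2}}{9} = - 4225 \frac{\left(1 + 66\right)^{2}}{9} = - 4225 \frac{67^{2}}{9} = - 4225 \cdot \frac{1}{9} \cdot 4489 = \left(-4225\right) \frac{4489}{9} = - \frac{18966025}{9}$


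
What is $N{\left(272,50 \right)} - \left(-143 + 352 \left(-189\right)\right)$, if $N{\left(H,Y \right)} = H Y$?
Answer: $80271$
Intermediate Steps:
$N{\left(272,50 \right)} - \left(-143 + 352 \left(-189\right)\right) = 272 \cdot 50 - \left(-143 + 352 \left(-189\right)\right) = 13600 - \left(-143 - 66528\right) = 13600 - -66671 = 13600 + 66671 = 80271$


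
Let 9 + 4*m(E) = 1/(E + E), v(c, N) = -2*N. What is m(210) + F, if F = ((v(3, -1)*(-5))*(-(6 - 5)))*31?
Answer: 517021/1680 ≈ 307.75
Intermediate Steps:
m(E) = -9/4 + 1/(8*E) (m(E) = -9/4 + 1/(4*(E + E)) = -9/4 + 1/(4*((2*E))) = -9/4 + (1/(2*E))/4 = -9/4 + 1/(8*E))
F = 310 (F = ((-2*(-1)*(-5))*(-(6 - 5)))*31 = ((2*(-5))*(-1*1))*31 = -10*(-1)*31 = 10*31 = 310)
m(210) + F = (1/8)*(1 - 18*210)/210 + 310 = (1/8)*(1/210)*(1 - 3780) + 310 = (1/8)*(1/210)*(-3779) + 310 = -3779/1680 + 310 = 517021/1680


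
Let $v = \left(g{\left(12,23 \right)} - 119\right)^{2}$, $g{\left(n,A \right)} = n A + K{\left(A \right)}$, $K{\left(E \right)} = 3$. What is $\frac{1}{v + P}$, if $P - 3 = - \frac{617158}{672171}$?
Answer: $\frac{672171}{17208976955} \approx 3.9059 \cdot 10^{-5}$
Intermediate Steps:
$g{\left(n,A \right)} = 3 + A n$ ($g{\left(n,A \right)} = n A + 3 = A n + 3 = 3 + A n$)
$P = \frac{1399355}{672171}$ ($P = 3 - \frac{617158}{672171} = \frac{1399355}{672171} \approx 2.0818$)
$v = 25600$ ($v = \left(\left(3 + 23 \cdot 12\right) - 119\right)^{2} = \left(\left(3 + 276\right) - 119\right)^{2} = \left(279 - 119\right)^{2} = 160^{2} = 25600$)
$\frac{1}{v + P} = \frac{1}{25600 + \frac{1399355}{672171}} = \frac{1}{\frac{17208976955}{672171}} = \frac{672171}{17208976955}$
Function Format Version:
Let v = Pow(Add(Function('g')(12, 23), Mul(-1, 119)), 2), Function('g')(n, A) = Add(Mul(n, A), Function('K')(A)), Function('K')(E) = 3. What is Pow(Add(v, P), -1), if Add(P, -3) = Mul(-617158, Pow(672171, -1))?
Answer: Rational(672171, 17208976955) ≈ 3.9059e-5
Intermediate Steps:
Function('g')(n, A) = Add(3, Mul(A, n)) (Function('g')(n, A) = Add(Mul(n, A), 3) = Add(Mul(A, n), 3) = Add(3, Mul(A, n)))
P = Rational(1399355, 672171) (P = Add(3, Mul(-617158, Pow(672171, -1))) = Add(3, Mul(-617158, Rational(1, 672171))) = Add(3, Rational(-617158, 672171)) = Rational(1399355, 672171) ≈ 2.0818)
v = 25600 (v = Pow(Add(Add(3, Mul(23, 12)), Mul(-1, 119)), 2) = Pow(Add(Add(3, 276), -119), 2) = Pow(Add(279, -119), 2) = Pow(160, 2) = 25600)
Pow(Add(v, P), -1) = Pow(Add(25600, Rational(1399355, 672171)), -1) = Pow(Rational(17208976955, 672171), -1) = Rational(672171, 17208976955)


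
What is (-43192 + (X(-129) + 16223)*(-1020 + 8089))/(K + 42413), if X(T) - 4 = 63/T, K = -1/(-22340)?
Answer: 110146628401360/40742776103 ≈ 2703.5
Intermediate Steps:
K = 1/22340 (K = -1*(-1/22340) = 1/22340 ≈ 4.4763e-5)
X(T) = 4 + 63/T
(-43192 + (X(-129) + 16223)*(-1020 + 8089))/(K + 42413) = (-43192 + ((4 + 63/(-129)) + 16223)*(-1020 + 8089))/(1/22340 + 42413) = (-43192 + ((4 + 63*(-1/129)) + 16223)*7069)/(947506421/22340) = (-43192 + ((4 - 21/43) + 16223)*7069)*(22340/947506421) = (-43192 + (151/43 + 16223)*7069)*(22340/947506421) = (-43192 + (697740/43)*7069)*(22340/947506421) = (-43192 + 4932324060/43)*(22340/947506421) = (4930466804/43)*(22340/947506421) = 110146628401360/40742776103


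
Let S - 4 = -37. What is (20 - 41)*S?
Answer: 693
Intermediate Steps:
S = -33 (S = 4 - 37 = -33)
(20 - 41)*S = (20 - 41)*(-33) = -21*(-33) = 693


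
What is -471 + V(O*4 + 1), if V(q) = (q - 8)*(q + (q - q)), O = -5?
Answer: 42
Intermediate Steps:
V(q) = q*(-8 + q) (V(q) = (-8 + q)*(q + 0) = (-8 + q)*q = q*(-8 + q))
-471 + V(O*4 + 1) = -471 + (-5*4 + 1)*(-8 + (-5*4 + 1)) = -471 + (-20 + 1)*(-8 + (-20 + 1)) = -471 - 19*(-8 - 19) = -471 - 19*(-27) = -471 + 513 = 42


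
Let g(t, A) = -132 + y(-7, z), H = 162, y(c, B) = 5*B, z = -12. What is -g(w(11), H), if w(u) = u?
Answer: 192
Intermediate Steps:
g(t, A) = -192 (g(t, A) = -132 + 5*(-12) = -132 - 60 = -192)
-g(w(11), H) = -1*(-192) = 192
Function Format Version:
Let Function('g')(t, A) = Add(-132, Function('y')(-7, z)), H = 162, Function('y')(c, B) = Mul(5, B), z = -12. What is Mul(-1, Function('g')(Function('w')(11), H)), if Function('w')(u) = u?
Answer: 192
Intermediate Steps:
Function('g')(t, A) = -192 (Function('g')(t, A) = Add(-132, Mul(5, -12)) = Add(-132, -60) = -192)
Mul(-1, Function('g')(Function('w')(11), H)) = Mul(-1, -192) = 192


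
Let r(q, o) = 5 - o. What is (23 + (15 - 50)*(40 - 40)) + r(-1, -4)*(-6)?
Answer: -31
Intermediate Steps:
(23 + (15 - 50)*(40 - 40)) + r(-1, -4)*(-6) = (23 + (15 - 50)*(40 - 40)) + (5 - 1*(-4))*(-6) = (23 - 35*0) + (5 + 4)*(-6) = (23 + 0) + 9*(-6) = 23 - 54 = -31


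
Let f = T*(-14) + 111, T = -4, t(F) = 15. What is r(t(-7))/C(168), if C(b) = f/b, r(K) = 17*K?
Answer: 42840/167 ≈ 256.53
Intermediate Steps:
f = 167 (f = -4*(-14) + 111 = 56 + 111 = 167)
C(b) = 167/b
r(t(-7))/C(168) = (17*15)/((167/168)) = 255/((167*(1/168))) = 255/(167/168) = 255*(168/167) = 42840/167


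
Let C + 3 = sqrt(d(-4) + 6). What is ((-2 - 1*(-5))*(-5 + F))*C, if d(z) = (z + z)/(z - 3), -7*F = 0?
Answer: 45 - 75*sqrt(14)/7 ≈ 4.9108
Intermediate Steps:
F = 0 (F = -1/7*0 = 0)
d(z) = 2*z/(-3 + z) (d(z) = (2*z)/(-3 + z) = 2*z/(-3 + z))
C = -3 + 5*sqrt(14)/7 (C = -3 + sqrt(2*(-4)/(-3 - 4) + 6) = -3 + sqrt(2*(-4)/(-7) + 6) = -3 + sqrt(2*(-4)*(-1/7) + 6) = -3 + sqrt(8/7 + 6) = -3 + sqrt(50/7) = -3 + 5*sqrt(14)/7 ≈ -0.32739)
((-2 - 1*(-5))*(-5 + F))*C = ((-2 - 1*(-5))*(-5 + 0))*(-3 + 5*sqrt(14)/7) = ((-2 + 5)*(-5))*(-3 + 5*sqrt(14)/7) = (3*(-5))*(-3 + 5*sqrt(14)/7) = -15*(-3 + 5*sqrt(14)/7) = 45 - 75*sqrt(14)/7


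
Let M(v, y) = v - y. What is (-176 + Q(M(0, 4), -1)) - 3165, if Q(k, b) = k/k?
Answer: -3340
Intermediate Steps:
Q(k, b) = 1
(-176 + Q(M(0, 4), -1)) - 3165 = (-176 + 1) - 3165 = -175 - 3165 = -3340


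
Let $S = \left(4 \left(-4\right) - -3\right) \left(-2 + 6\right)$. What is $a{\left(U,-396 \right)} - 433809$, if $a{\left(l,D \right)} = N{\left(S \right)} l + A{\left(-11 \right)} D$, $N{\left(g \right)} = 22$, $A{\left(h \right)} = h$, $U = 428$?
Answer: $-420037$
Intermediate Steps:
$S = -52$ ($S = \left(-16 + 3\right) 4 = \left(-13\right) 4 = -52$)
$a{\left(l,D \right)} = - 11 D + 22 l$ ($a{\left(l,D \right)} = 22 l - 11 D = - 11 D + 22 l$)
$a{\left(U,-396 \right)} - 433809 = \left(\left(-11\right) \left(-396\right) + 22 \cdot 428\right) - 433809 = \left(4356 + 9416\right) - 433809 = 13772 - 433809 = -420037$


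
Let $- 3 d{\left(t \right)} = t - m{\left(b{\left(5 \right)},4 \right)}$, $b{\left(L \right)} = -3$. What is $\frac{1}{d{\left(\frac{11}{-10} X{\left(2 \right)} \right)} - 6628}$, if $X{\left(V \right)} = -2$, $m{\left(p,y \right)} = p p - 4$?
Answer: $- \frac{15}{99406} \approx -0.0001509$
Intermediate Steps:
$m{\left(p,y \right)} = -4 + p^{2}$ ($m{\left(p,y \right)} = p^{2} - 4 = -4 + p^{2}$)
$d{\left(t \right)} = \frac{5}{3} - \frac{t}{3}$ ($d{\left(t \right)} = - \frac{t - \left(-4 + \left(-3\right)^{2}\right)}{3} = - \frac{t - \left(-4 + 9\right)}{3} = - \frac{t - 5}{3} = - \frac{-5 + t}{3} = \frac{5}{3} - \frac{t}{3}$)
$\frac{1}{d{\left(\frac{11}{-10} X{\left(2 \right)} \right)} - 6628} = \frac{1}{\left(\frac{5}{3} - \frac{\frac{11}{-10} \left(-2\right)}{3}\right) - 6628} = \frac{1}{\left(\frac{5}{3} - \frac{11 \left(- \frac{1}{10}\right) \left(-2\right)}{3}\right) - 6628} = \frac{1}{\left(\frac{5}{3} - \frac{\left(- \frac{11}{10}\right) \left(-2\right)}{3}\right) - 6628} = \frac{1}{\left(\frac{5}{3} - \frac{11}{15}\right) - 6628} = \frac{1}{\frac{14}{15} - 6628} = \frac{1}{- \frac{99406}{15}} = - \frac{15}{99406}$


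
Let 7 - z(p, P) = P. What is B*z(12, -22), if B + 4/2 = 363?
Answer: 10469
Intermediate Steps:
B = 361 (B = -2 + 363 = 361)
z(p, P) = 7 - P
B*z(12, -22) = 361*(7 - 1*(-22)) = 361*(7 + 22) = 361*29 = 10469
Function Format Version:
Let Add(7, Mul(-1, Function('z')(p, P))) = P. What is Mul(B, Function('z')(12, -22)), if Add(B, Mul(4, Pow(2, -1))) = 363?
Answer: 10469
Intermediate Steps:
B = 361 (B = Add(-2, 363) = 361)
Function('z')(p, P) = Add(7, Mul(-1, P))
Mul(B, Function('z')(12, -22)) = Mul(361, Add(7, Mul(-1, -22))) = Mul(361, Add(7, 22)) = Mul(361, 29) = 10469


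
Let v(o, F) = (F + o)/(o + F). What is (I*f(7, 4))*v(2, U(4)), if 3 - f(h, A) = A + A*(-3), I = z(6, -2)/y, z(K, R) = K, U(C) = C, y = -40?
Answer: -33/20 ≈ -1.6500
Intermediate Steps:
I = -3/20 (I = 6/(-40) = 6*(-1/40) = -3/20 ≈ -0.15000)
v(o, F) = 1 (v(o, F) = (F + o)/(F + o) = 1)
f(h, A) = 3 + 2*A (f(h, A) = 3 - (A + A*(-3)) = 3 - (A - 3*A) = 3 - (-2)*A = 3 + 2*A)
(I*f(7, 4))*v(2, U(4)) = -3*(3 + 2*4)/20*1 = -3*(3 + 8)/20*1 = -3/20*11*1 = -33/20*1 = -33/20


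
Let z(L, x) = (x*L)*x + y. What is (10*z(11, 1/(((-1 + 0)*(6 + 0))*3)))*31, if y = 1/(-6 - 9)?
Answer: -1643/162 ≈ -10.142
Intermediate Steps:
y = -1/15 (y = 1/(-15) = -1/15 ≈ -0.066667)
z(L, x) = -1/15 + L*x**2 (z(L, x) = (x*L)*x - 1/15 = (L*x)*x - 1/15 = L*x**2 - 1/15 = -1/15 + L*x**2)
(10*z(11, 1/(((-1 + 0)*(6 + 0))*3)))*31 = (10*(-1/15 + 11*(1/(((-1 + 0)*(6 + 0))*3))**2))*31 = (10*(-1/15 + 11*(1/(-1*6*3))**2))*31 = (10*(-1/15 + 11*(1/(-6*3))**2))*31 = (10*(-1/15 + 11*(1/(-18))**2))*31 = (10*(-1/15 + 11*(-1/18)**2))*31 = (10*(-1/15 + 11*(1/324)))*31 = (10*(-1/15 + 11/324))*31 = (10*(-53/1620))*31 = -53/162*31 = -1643/162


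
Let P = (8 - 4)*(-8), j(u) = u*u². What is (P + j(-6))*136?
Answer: -33728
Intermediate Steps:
j(u) = u³
P = -32 (P = 4*(-8) = -32)
(P + j(-6))*136 = (-32 + (-6)³)*136 = (-32 - 216)*136 = -248*136 = -33728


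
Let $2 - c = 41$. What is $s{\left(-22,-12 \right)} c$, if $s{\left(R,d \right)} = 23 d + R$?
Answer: $11622$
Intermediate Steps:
$c = -39$ ($c = 2 - 41 = -39$)
$s{\left(R,d \right)} = R + 23 d$
$s{\left(-22,-12 \right)} c = \left(-22 + 23 \left(-12\right)\right) \left(-39\right) = \left(-22 - 276\right) \left(-39\right) = \left(-298\right) \left(-39\right) = 11622$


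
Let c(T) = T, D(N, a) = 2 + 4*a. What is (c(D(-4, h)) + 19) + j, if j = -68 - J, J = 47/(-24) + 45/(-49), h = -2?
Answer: -61297/1176 ≈ -52.123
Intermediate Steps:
J = -3383/1176 (J = 47*(-1/24) + 45*(-1/49) = -47/24 - 45/49 = -3383/1176 ≈ -2.8767)
j = -76585/1176 (j = -68 - 1*(-3383/1176) = -68 + 3383/1176 = -76585/1176 ≈ -65.123)
(c(D(-4, h)) + 19) + j = ((2 + 4*(-2)) + 19) - 76585/1176 = ((2 - 8) + 19) - 76585/1176 = (-6 + 19) - 76585/1176 = 13 - 76585/1176 = -61297/1176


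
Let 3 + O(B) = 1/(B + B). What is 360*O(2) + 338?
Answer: -652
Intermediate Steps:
O(B) = -3 + 1/(2*B) (O(B) = -3 + 1/(B + B) = -3 + 1/(2*B))
360*O(2) + 338 = 360*(-3 + (½)/2) + 338 = 360*(-3 + (½)*(½)) + 338 = 360*(-3 + ¼) + 338 = 360*(-11/4) + 338 = -990 + 338 = -652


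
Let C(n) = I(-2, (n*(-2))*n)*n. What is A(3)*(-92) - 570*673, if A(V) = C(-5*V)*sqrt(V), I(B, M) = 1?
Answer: -383610 + 1380*sqrt(3) ≈ -3.8122e+5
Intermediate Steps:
C(n) = n (C(n) = 1*n = n)
A(V) = -5*V**(3/2) (A(V) = (-5*V)*sqrt(V) = -5*V**(3/2))
A(3)*(-92) - 570*673 = -15*sqrt(3)*(-92) - 570*673 = -15*sqrt(3)*(-92) - 383610 = 1380*sqrt(3) - 383610 = -383610 + 1380*sqrt(3)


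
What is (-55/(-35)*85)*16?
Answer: 14960/7 ≈ 2137.1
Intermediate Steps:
(-55/(-35)*85)*16 = (-55*(-1/35)*85)*16 = ((11/7)*85)*16 = (935/7)*16 = 14960/7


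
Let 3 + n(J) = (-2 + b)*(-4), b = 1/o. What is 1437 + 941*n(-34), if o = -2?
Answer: 8024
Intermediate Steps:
b = -½ (b = 1/(-2) = -½ ≈ -0.50000)
n(J) = 7 (n(J) = -3 + (-2 - ½)*(-4) = -3 - 5/2*(-4) = -3 + 10 = 7)
1437 + 941*n(-34) = 1437 + 941*7 = 1437 + 6587 = 8024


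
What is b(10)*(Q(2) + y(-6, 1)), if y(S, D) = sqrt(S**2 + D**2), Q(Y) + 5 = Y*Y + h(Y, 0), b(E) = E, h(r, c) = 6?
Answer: 50 + 10*sqrt(37) ≈ 110.83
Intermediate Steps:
Q(Y) = 1 + Y**2 (Q(Y) = -5 + (Y*Y + 6) = -5 + (Y**2 + 6) = -5 + (6 + Y**2) = 1 + Y**2)
y(S, D) = sqrt(D**2 + S**2)
b(10)*(Q(2) + y(-6, 1)) = 10*((1 + 2**2) + sqrt(1**2 + (-6)**2)) = 10*((1 + 4) + sqrt(1 + 36)) = 10*(5 + sqrt(37)) = 50 + 10*sqrt(37)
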